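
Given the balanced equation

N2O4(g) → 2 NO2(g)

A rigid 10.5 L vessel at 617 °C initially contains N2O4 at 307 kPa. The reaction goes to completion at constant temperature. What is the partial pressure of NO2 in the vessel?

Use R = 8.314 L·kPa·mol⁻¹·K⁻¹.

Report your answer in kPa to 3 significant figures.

614 kPa

n(N2O4)₀ = PV/RT = (307 × 10.5) / (8.314 × 890.15) = 0.4356 mol
n(NO2) = (2/1) × 0.4356 = 0.8712 mol
P(NO2) = nRT/V = 0.8712 × 8.314 × 890.15 / 10.5 = 614.0 kPa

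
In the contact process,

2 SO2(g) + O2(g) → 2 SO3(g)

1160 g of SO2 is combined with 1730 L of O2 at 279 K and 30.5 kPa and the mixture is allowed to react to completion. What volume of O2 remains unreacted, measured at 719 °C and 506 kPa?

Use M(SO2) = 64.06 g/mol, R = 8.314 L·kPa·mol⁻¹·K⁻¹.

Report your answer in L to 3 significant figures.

n(SO2) = 1160 / 64.06 = 18.11 mol
n(O2) = PV/RT = (30.5 × 1730) / (8.314 × 279) = 22.75 mol
For 18.11 mol SO2, stoichiometry requires (1/2) × 18.11 = 9.055 mol O2; 22.75 mol is available, so SO2 is limiting.
n(O2) consumed = (1/2) × 18.11 = 9.055 mol; remaining = 22.75 − 9.055 = 13.70 mol
V(O2) = nRT/P = 13.70 × 8.314 × 992.15 / 506 = 223.3 L

223 L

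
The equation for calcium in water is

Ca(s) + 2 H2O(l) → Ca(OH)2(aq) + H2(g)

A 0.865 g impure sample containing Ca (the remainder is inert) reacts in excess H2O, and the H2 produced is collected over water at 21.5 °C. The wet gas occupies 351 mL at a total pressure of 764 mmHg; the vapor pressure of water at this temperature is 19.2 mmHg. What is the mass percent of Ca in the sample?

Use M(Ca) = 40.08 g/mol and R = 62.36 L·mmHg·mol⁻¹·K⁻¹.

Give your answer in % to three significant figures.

P(H2) = 764 − 19.2 = 744.8 mmHg
n(H2) = PV/RT = (744.8 × 0.3510) / (62.36 × 294.65) = 0.01423 mol
n(Ca) = (1/1) × 0.01423 = 0.01423 mol
m(Ca) = 0.01423 × 40.08 = 0.5703 g
%Ca = 0.5703 / 0.865 × 100 = 65.93%

65.9 %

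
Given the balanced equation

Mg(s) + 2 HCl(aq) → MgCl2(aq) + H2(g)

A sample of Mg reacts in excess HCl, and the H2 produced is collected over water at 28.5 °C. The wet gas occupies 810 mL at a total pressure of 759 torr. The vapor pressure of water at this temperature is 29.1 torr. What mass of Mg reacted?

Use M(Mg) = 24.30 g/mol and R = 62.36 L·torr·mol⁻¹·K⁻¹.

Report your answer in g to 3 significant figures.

P(H2) = 759 − 29.1 = 729.9 torr
n(H2) = PV/RT = (729.9 × 0.8100) / (62.36 × 301.65) = 0.03143 mol
n(Mg) = (1/1) × 0.03143 = 0.03143 mol
m(Mg) = 0.03143 × 24.30 = 0.7637 g

0.764 g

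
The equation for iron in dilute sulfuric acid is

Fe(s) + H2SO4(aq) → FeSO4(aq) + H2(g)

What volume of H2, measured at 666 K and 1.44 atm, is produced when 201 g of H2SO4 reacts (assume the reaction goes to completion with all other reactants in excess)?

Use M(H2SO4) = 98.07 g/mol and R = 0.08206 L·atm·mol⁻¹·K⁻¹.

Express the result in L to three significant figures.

n(H2SO4) = 201.0 / 98.07 = 2.050 mol
n(H2) = (1/1) × 2.050 = 2.050 mol
V = nRT/P = 2.050 × 0.08206 × 666 / 1.44 = 77.80 L

77.8 L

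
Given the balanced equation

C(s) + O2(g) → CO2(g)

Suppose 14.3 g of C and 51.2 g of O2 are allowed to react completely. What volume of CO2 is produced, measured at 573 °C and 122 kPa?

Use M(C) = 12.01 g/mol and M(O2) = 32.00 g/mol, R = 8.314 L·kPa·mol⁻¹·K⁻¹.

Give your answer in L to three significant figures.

n(C) = 14.3 / 12.01 = 1.191 mol
n(O2) = 51.2 / 32.00 = 1.600 mol
For 1.191 mol C, stoichiometry requires (1/1) × 1.191 = 1.191 mol O2; 1.600 mol is available, so C is limiting.
n(CO2) = (1/1) × 1.191 = 1.191 mol
V(CO2) = nRT/P = 1.191 × 8.314 × 846.15 / 122 = 68.68 L

68.7 L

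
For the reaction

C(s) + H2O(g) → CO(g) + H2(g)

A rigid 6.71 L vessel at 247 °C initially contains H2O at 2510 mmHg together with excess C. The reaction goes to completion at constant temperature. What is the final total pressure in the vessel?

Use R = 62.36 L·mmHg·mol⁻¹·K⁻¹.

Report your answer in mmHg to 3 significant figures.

5020 mmHg

Since T and V are fixed, P_final/P_initial = n_final/n_initial = 2/1.
P_final = (2/1) × 2510 = 5020 mmHg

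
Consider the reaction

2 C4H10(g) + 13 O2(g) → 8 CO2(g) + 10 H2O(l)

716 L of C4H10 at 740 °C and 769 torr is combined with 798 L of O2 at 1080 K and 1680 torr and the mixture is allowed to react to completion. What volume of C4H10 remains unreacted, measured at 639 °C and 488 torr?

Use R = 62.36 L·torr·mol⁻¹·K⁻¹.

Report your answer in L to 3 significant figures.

n(C4H10) = PV/RT = (769 × 716) / (62.36 × 1013.15) = 8.715 mol
n(O2) = PV/RT = (1680 × 798) / (62.36 × 1080) = 19.91 mol
For 8.715 mol C4H10, stoichiometry requires (13/2) × 8.715 = 56.65 mol O2; 19.91 mol is available, so O2 is limiting.
n(C4H10) consumed = (2/13) × 19.91 = 3.063 mol; remaining = 8.715 − 3.063 = 5.652 mol
V(C4H10) = nRT/P = 5.652 × 62.36 × 912.15 / 488 = 658.8 L

659 L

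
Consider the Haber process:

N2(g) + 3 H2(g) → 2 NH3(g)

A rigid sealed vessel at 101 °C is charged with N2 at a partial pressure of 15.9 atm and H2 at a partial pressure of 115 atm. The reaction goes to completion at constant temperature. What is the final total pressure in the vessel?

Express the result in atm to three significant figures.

Because the vessel is rigid and T is held at 101 °C, work the stoichiometry in partial pressures (P_i = n_iRT/V).
P(H2) required for 15.9 atm of N2 = (3/1) × 15.9 = 47.70 atm; available 115 atm, so N2 is limiting.
P(H2) remaining = 115 − (3/1) × 15.9 = 67.30 atm
P(gaseous products) = (2)/1 × 15.9 = 31.80 atm
P_total at 101 °C = 67.30 + 31.80 = 99.10 atm

99.1 atm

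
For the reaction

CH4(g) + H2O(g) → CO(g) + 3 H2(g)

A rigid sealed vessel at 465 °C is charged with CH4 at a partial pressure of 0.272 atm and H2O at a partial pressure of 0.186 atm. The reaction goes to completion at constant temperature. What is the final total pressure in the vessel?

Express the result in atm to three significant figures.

With V and T fixed, P_i ∝ n_i, so the mole ratios apply directly to partial pressures at 465 °C.
P(H2O) required for 0.272 atm of CH4 = (1/1) × 0.272 = 0.2720 atm; available 0.186 atm, so H2O is limiting.
P(CH4) remaining = 0.272 − (1/1) × 0.186 = 0.08600 atm
P(gaseous products) = (1+3)/1 × 0.186 = 0.7440 atm
P_total at 465 °C = 0.08600 + 0.7440 = 0.8300 atm

0.830 atm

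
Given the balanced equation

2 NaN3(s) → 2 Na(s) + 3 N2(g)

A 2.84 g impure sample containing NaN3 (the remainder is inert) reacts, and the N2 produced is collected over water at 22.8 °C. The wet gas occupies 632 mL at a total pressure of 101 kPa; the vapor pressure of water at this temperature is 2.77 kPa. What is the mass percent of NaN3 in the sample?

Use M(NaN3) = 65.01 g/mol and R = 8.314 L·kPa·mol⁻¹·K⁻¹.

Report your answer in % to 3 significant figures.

P(N2) = 101 − 2.77 = 98.23 kPa
n(N2) = PV/RT = (98.23 × 0.6320) / (8.314 × 295.95) = 0.02523 mol
n(NaN3) = (2/3) × 0.02523 = 0.01682 mol
m(NaN3) = 0.01682 × 65.01 = 1.093 g
%NaN3 = 1.093 / 2.84 × 100 = 38.49%

38.5 %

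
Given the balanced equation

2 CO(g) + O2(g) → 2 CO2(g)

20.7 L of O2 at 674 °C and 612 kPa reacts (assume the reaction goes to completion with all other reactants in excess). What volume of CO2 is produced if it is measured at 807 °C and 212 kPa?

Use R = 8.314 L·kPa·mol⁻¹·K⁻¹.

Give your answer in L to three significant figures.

136 L

n(O2) = PV/RT = (612 × 20.7) / (8.314 × 947.15) = 1.609 mol
n(CO2) = (2/1) × 1.609 = 3.218 mol
V = nRT/P = 3.218 × 8.314 × 1080.15 / 212 = 136.3 L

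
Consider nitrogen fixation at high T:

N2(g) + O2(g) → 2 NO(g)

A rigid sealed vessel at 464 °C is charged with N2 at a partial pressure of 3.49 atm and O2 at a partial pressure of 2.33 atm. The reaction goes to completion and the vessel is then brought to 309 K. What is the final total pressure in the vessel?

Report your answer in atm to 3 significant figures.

At constant V, partial pressures at 464 °C are proportional to moles, so apply stoichiometry directly to pressures.
P(O2) required for 3.49 atm of N2 = (1/1) × 3.49 = 3.490 atm; available 2.33 atm, so O2 is limiting.
P(N2) remaining = 3.49 − (1/1) × 2.33 = 1.160 atm
P(gaseous products) = (2)/1 × 2.33 = 4.660 atm
P_total at 464 °C = 1.160 + 4.660 = 5.820 atm
Scaling to 309 K: P = 5.820 × 309/737.15 = 2.440 atm

2.44 atm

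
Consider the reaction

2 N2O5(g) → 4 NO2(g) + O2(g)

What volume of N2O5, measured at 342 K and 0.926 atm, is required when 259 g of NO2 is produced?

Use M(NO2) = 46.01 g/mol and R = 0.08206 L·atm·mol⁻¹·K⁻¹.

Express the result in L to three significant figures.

n(NO2) = 259.0 / 46.01 = 5.629 mol
n(N2O5) = (2/4) × 5.629 = 2.814 mol
V = nRT/P = 2.814 × 0.08206 × 342 / 0.926 = 85.28 L

85.3 L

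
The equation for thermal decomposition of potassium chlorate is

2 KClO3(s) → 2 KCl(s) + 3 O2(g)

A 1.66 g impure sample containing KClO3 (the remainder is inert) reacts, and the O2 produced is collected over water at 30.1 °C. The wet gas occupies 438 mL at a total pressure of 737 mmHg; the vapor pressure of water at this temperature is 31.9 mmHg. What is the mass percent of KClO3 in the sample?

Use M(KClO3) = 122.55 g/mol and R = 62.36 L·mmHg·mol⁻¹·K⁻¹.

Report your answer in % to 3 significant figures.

80.4 %

P(O2) = 737 − 31.9 = 705.1 mmHg
n(O2) = PV/RT = (705.1 × 0.4380) / (62.36 × 303.25) = 0.01633 mol
n(KClO3) = (2/3) × 0.01633 = 0.01089 mol
m(KClO3) = 0.01089 × 122.55 = 1.335 g
%KClO3 = 1.335 / 1.66 × 100 = 80.42%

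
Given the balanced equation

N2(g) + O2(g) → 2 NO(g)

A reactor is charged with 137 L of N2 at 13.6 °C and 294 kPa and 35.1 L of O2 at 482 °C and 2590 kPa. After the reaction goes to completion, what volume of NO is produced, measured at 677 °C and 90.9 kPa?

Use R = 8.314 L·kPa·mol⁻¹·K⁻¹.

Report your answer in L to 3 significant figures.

n(N2) = PV/RT = (294 × 137) / (8.314 × 286.75) = 16.89 mol
n(O2) = PV/RT = (2590 × 35.1) / (8.314 × 755.15) = 14.48 mol
For 16.89 mol N2, stoichiometry requires (1/1) × 16.89 = 16.89 mol O2; 14.48 mol is available, so O2 is limiting.
n(NO) = (2/1) × 14.48 = 28.96 mol
V(NO) = nRT/P = 28.96 × 8.314 × 950.15 / 90.9 = 2517 L

2520 L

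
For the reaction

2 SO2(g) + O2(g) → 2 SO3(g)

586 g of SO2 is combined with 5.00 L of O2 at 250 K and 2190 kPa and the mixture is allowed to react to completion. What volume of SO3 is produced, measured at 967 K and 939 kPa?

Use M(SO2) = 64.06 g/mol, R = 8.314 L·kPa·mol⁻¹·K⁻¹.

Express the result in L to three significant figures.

n(SO2) = 586 / 64.06 = 9.148 mol
n(O2) = PV/RT = (2190 × 5.00) / (8.314 × 250) = 5.268 mol
For 9.148 mol SO2, stoichiometry requires (1/2) × 9.148 = 4.574 mol O2; 5.268 mol is available, so SO2 is limiting.
n(SO3) = (2/2) × 9.148 = 9.148 mol
V(SO3) = nRT/P = 9.148 × 8.314 × 967 / 939 = 78.32 L

78.3 L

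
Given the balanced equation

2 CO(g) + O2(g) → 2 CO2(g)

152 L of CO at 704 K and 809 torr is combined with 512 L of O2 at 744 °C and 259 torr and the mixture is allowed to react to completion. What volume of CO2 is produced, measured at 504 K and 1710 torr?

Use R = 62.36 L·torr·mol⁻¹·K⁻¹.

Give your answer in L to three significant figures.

51.5 L

n(CO) = PV/RT = (809 × 152) / (62.36 × 704) = 2.801 mol
n(O2) = PV/RT = (259 × 512) / (62.36 × 1017.15) = 2.091 mol
For 2.801 mol CO, stoichiometry requires (1/2) × 2.801 = 1.401 mol O2; 2.091 mol is available, so CO is limiting.
n(CO2) = (2/2) × 2.801 = 2.801 mol
V(CO2) = nRT/P = 2.801 × 62.36 × 504 / 1710 = 51.48 L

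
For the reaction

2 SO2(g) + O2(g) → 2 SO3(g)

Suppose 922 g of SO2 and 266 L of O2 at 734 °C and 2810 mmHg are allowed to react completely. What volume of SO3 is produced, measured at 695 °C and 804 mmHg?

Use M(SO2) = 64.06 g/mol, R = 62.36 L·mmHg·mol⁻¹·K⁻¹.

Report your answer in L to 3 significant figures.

n(SO2) = 922 / 64.06 = 14.39 mol
n(O2) = PV/RT = (2810 × 266) / (62.36 × 1007.15) = 11.90 mol
For 14.39 mol SO2, stoichiometry requires (1/2) × 14.39 = 7.195 mol O2; 11.90 mol is available, so SO2 is limiting.
n(SO3) = (2/2) × 14.39 = 14.39 mol
V(SO3) = nRT/P = 14.39 × 62.36 × 968.15 / 804 = 1081 L

1080 L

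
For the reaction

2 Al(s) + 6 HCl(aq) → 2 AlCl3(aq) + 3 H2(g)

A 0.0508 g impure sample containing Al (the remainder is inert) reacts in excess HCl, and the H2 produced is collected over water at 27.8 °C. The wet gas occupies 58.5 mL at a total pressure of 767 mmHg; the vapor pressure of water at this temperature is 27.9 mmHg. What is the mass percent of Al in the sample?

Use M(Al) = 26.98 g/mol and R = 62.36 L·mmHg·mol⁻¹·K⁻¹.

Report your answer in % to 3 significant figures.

P(H2) = 767 − 27.9 = 739.1 mmHg
n(H2) = PV/RT = (739.1 × 0.05850) / (62.36 × 300.95) = 0.002304 mol
n(Al) = (2/3) × 0.002304 = 0.001536 mol
m(Al) = 0.001536 × 26.98 = 0.04144 g
%Al = 0.04144 / 0.0508 × 100 = 81.57%

81.6 %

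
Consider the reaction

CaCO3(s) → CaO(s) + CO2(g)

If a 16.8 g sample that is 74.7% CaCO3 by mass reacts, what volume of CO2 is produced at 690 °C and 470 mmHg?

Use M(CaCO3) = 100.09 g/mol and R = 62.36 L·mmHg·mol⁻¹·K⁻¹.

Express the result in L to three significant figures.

16.0 L

mass of CaCO3 = 16.8 × 74.7/100 = 12.55 g
n(CaCO3) = 12.55 / 100.09 = 0.1254 mol
n(CO2) = (1/1) × 0.1254 = 0.1254 mol
V = nRT/P = 0.1254 × 62.36 × 963.15 / 470 = 16.03 L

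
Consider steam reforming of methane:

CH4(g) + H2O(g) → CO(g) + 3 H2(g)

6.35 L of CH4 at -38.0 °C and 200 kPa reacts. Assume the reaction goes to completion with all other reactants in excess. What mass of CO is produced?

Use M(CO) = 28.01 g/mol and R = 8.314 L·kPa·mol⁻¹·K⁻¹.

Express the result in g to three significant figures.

n(CH4) = PV/RT = (200 × 6.35) / (8.314 × 235.15) = 0.6496 mol
n(CO) = (1/1) × 0.6496 = 0.6496 mol
m(CO) = 0.6496 × 28.01 = 18.20 g

18.2 g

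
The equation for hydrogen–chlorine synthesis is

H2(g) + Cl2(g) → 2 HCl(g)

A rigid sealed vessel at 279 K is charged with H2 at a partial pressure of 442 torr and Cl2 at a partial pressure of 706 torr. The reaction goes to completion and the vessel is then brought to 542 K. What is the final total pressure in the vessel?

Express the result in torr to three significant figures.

2230 torr

Because the vessel is rigid and T is held at 279 K, work the stoichiometry in partial pressures (P_i = n_iRT/V).
P(Cl2) required for 442 torr of H2 = (1/1) × 442 = 442.0 torr; available 706 torr, so H2 is limiting.
P(Cl2) remaining = 706 − (1/1) × 442 = 264.0 torr
P(gaseous products) = (2)/1 × 442 = 884.0 torr
P_total at 279 K = 264.0 + 884.0 = 1148 torr
Scaling to 542 K: P = 1148 × 542/279 = 2230 torr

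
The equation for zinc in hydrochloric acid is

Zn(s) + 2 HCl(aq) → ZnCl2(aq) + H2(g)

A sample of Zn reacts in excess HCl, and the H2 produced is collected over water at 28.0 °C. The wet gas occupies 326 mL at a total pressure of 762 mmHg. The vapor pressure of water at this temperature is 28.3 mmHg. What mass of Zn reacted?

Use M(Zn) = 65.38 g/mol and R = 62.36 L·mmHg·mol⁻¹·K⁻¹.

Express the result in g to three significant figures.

0.833 g

P(H2) = 762 − 28.3 = 733.7 mmHg
n(H2) = PV/RT = (733.7 × 0.3260) / (62.36 × 301.15) = 0.01274 mol
n(Zn) = (1/1) × 0.01274 = 0.01274 mol
m(Zn) = 0.01274 × 65.38 = 0.8329 g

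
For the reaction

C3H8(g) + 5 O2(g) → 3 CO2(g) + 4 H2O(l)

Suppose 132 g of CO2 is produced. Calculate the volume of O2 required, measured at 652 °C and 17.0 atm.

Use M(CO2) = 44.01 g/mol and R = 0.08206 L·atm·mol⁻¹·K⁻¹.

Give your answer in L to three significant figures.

n(CO2) = 132.0 / 44.01 = 2.999 mol
n(O2) = (5/3) × 2.999 = 4.998 mol
V = nRT/P = 4.998 × 0.08206 × 925.15 / 17.0 = 22.32 L

22.3 L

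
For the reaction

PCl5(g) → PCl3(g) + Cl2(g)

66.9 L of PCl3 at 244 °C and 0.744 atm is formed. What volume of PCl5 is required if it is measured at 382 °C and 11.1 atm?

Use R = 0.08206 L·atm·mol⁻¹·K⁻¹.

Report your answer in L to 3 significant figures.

5.68 L

n(PCl3) = PV/RT = (0.744 × 66.9) / (0.08206 × 517.15) = 1.173 mol
n(PCl5) = (1/1) × 1.173 = 1.173 mol
V = nRT/P = 1.173 × 0.08206 × 655.15 / 11.1 = 5.681 L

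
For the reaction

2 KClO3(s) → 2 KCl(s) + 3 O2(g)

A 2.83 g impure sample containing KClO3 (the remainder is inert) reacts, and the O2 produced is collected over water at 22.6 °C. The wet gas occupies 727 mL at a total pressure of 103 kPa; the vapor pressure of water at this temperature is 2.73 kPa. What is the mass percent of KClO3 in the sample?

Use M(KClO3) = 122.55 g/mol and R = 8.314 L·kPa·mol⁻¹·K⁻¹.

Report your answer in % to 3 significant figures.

P(O2) = 103 − 2.73 = 100.3 kPa
n(O2) = PV/RT = (100.3 × 0.7270) / (8.314 × 295.75) = 0.02966 mol
n(KClO3) = (2/3) × 0.02966 = 0.01977 mol
m(KClO3) = 0.01977 × 122.55 = 2.423 g
%KClO3 = 2.423 / 2.83 × 100 = 85.62%

85.6 %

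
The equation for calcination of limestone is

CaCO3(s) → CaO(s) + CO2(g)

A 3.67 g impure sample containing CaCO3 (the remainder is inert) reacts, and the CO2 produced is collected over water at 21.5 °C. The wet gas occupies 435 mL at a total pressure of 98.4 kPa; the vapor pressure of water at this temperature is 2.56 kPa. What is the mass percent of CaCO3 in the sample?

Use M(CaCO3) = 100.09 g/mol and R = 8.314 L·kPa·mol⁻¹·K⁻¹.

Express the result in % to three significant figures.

P(CO2) = 98.4 − 2.56 = 95.84 kPa
n(CO2) = PV/RT = (95.84 × 0.4350) / (8.314 × 294.65) = 0.01702 mol
n(CaCO3) = (1/1) × 0.01702 = 0.01702 mol
m(CaCO3) = 0.01702 × 100.09 = 1.704 g
%CaCO3 = 1.704 / 3.67 × 100 = 46.43%

46.4 %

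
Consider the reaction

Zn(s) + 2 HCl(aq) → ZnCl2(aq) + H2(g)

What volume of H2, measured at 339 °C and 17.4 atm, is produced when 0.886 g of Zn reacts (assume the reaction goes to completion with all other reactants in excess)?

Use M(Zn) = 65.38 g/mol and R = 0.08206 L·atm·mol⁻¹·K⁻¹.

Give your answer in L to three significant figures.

0.0391 L

n(Zn) = 0.8860 / 65.38 = 0.01355 mol
n(H2) = (1/1) × 0.01355 = 0.01355 mol
V = nRT/P = 0.01355 × 0.08206 × 612.15 / 17.4 = 0.03912 L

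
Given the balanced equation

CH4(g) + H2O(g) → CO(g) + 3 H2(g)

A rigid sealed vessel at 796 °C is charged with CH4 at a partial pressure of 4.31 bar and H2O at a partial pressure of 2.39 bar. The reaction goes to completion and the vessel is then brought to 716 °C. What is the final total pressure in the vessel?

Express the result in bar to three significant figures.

At constant V, partial pressures at 796 °C are proportional to moles, so apply stoichiometry directly to pressures.
P(H2O) required for 4.31 bar of CH4 = (1/1) × 4.31 = 4.310 bar; available 2.39 bar, so H2O is limiting.
P(CH4) remaining = 4.31 − (1/1) × 2.39 = 1.920 bar
P(gaseous products) = (1+3)/1 × 2.39 = 9.560 bar
P_total at 796 °C = 1.920 + 9.560 = 11.48 bar
Scaling to 716 °C: P = 11.48 × 989.15/1069.15 = 10.62 bar

10.6 bar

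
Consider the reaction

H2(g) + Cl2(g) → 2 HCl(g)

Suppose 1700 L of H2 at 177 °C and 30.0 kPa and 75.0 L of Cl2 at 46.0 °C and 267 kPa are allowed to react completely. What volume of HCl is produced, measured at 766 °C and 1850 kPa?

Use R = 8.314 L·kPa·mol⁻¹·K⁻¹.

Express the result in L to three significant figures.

n(H2) = PV/RT = (30.0 × 1700) / (8.314 × 450.15) = 13.63 mol
n(Cl2) = PV/RT = (267 × 75.0) / (8.314 × 319.15) = 7.547 mol
For 13.63 mol H2, stoichiometry requires (1/1) × 13.63 = 13.63 mol Cl2; 7.547 mol is available, so Cl2 is limiting.
n(HCl) = (2/1) × 7.547 = 15.09 mol
V(HCl) = nRT/P = 15.09 × 8.314 × 1039.15 / 1850 = 70.47 L

70.5 L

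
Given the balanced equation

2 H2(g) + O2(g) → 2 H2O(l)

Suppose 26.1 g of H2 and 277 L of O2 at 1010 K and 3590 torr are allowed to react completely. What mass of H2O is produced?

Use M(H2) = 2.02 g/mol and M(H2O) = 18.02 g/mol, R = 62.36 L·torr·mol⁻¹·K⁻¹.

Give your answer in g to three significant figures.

233 g

n(H2) = 26.1 / 2.02 = 12.92 mol
n(O2) = PV/RT = (3590 × 277) / (62.36 × 1010) = 15.79 mol
For 12.92 mol H2, stoichiometry requires (1/2) × 12.92 = 6.460 mol O2; 15.79 mol is available, so H2 is limiting.
n(H2O) = (2/2) × 12.92 = 12.92 mol
m(H2O) = 12.92 × 18.02 = 232.8 g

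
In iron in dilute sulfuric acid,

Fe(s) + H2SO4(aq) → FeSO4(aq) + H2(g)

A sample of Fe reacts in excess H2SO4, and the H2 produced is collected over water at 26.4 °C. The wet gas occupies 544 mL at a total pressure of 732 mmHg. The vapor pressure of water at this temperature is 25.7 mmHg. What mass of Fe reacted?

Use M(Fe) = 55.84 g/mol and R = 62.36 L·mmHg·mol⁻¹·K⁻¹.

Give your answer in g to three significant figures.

P(H2) = 732 − 25.7 = 706.3 mmHg
n(H2) = PV/RT = (706.3 × 0.5440) / (62.36 × 299.55) = 0.02057 mol
n(Fe) = (1/1) × 0.02057 = 0.02057 mol
m(Fe) = 0.02057 × 55.84 = 1.149 g

1.15 g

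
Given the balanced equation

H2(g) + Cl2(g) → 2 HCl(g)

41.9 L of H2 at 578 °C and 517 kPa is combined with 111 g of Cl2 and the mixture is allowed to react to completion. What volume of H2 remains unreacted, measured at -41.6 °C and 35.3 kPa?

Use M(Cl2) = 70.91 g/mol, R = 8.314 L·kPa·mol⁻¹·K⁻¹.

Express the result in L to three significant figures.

n(H2) = PV/RT = (517 × 41.9) / (8.314 × 851.15) = 3.061 mol
n(Cl2) = 111 / 70.91 = 1.565 mol
For 3.061 mol H2, stoichiometry requires (1/1) × 3.061 = 3.061 mol Cl2; 1.565 mol is available, so Cl2 is limiting.
n(H2) consumed = (1/1) × 1.565 = 1.565 mol; remaining = 3.061 − 1.565 = 1.496 mol
V(H2) = nRT/P = 1.496 × 8.314 × 231.55 / 35.3 = 81.59 L

81.6 L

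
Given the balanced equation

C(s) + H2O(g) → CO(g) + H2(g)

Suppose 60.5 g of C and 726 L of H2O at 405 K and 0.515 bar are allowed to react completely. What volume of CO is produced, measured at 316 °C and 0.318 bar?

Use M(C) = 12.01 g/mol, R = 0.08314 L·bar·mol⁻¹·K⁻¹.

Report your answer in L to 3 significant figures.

n(C) = 60.5 / 12.01 = 5.037 mol
n(H2O) = PV/RT = (0.515 × 726) / (0.08314 × 405) = 11.10 mol
For 5.037 mol C, stoichiometry requires (1/1) × 5.037 = 5.037 mol H2O; 11.10 mol is available, so C is limiting.
n(CO) = (1/1) × 5.037 = 5.037 mol
V(CO) = nRT/P = 5.037 × 0.08314 × 589.15 / 0.318 = 775.9 L

776 L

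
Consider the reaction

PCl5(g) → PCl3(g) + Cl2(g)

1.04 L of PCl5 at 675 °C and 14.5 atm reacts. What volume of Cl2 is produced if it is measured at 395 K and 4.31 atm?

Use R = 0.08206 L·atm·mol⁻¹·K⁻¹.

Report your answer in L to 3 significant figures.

1.46 L

n(PCl5) = PV/RT = (14.5 × 1.04) / (0.08206 × 948.15) = 0.1938 mol
n(Cl2) = (1/1) × 0.1938 = 0.1938 mol
V = nRT/P = 0.1938 × 0.08206 × 395 / 4.31 = 1.457 L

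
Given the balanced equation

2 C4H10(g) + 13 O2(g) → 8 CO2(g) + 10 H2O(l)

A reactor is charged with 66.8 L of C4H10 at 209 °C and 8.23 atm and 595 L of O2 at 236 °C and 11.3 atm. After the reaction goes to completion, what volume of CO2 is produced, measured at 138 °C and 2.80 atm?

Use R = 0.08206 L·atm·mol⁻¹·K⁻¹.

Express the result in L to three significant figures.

670 L

n(C4H10) = PV/RT = (8.23 × 66.8) / (0.08206 × 482.15) = 13.90 mol
n(O2) = PV/RT = (11.3 × 595) / (0.08206 × 509.15) = 160.9 mol
For 13.90 mol C4H10, stoichiometry requires (13/2) × 13.90 = 90.35 mol O2; 160.9 mol is available, so C4H10 is limiting.
n(CO2) = (8/2) × 13.90 = 55.60 mol
V(CO2) = nRT/P = 55.60 × 0.08206 × 411.15 / 2.80 = 670.0 L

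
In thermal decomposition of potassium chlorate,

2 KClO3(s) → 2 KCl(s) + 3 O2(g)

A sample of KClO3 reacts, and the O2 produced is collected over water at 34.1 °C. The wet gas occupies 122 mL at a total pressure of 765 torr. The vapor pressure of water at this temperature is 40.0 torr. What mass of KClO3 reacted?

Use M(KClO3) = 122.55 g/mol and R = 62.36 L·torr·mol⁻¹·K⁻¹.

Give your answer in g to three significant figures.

P(O2) = 765 − 40.0 = 725.0 torr
n(O2) = PV/RT = (725.0 × 0.1220) / (62.36 × 307.25) = 0.004616 mol
n(KClO3) = (2/3) × 0.004616 = 0.003077 mol
m(KClO3) = 0.003077 × 122.55 = 0.3771 g

0.377 g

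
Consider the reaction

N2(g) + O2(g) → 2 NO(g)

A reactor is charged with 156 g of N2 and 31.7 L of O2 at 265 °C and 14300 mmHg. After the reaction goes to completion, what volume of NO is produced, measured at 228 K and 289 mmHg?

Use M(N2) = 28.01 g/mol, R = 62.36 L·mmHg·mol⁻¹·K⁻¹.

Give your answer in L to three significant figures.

n(N2) = 156 / 28.01 = 5.569 mol
n(O2) = PV/RT = (14300 × 31.7) / (62.36 × 538.15) = 13.51 mol
For 5.569 mol N2, stoichiometry requires (1/1) × 5.569 = 5.569 mol O2; 13.51 mol is available, so N2 is limiting.
n(NO) = (2/1) × 5.569 = 11.14 mol
V(NO) = nRT/P = 11.14 × 62.36 × 228 / 289 = 548.1 L

548 L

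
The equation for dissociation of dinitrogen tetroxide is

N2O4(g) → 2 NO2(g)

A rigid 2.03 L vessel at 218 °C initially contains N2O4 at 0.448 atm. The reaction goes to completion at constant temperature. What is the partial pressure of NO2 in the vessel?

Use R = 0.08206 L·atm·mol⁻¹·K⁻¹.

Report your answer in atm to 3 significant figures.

0.896 atm

n(N2O4)₀ = PV/RT = (0.448 × 2.03) / (0.08206 × 491.15) = 0.02256 mol
n(NO2) = (2/1) × 0.02256 = 0.04512 mol
P(NO2) = nRT/V = 0.04512 × 0.08206 × 491.15 / 2.03 = 0.8958 atm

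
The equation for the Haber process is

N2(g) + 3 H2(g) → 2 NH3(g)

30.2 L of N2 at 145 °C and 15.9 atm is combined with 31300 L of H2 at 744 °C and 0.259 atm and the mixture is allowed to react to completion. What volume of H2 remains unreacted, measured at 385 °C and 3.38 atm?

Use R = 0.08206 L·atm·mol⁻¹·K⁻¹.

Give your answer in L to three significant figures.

881 L

n(N2) = PV/RT = (15.9 × 30.2) / (0.08206 × 418.15) = 13.99 mol
n(H2) = PV/RT = (0.259 × 31300) / (0.08206 × 1017.15) = 97.12 mol
For 13.99 mol N2, stoichiometry requires (3/1) × 13.99 = 41.97 mol H2; 97.12 mol is available, so N2 is limiting.
n(H2) consumed = (3/1) × 13.99 = 41.97 mol; remaining = 97.12 − 41.97 = 55.15 mol
V(H2) = nRT/P = 55.15 × 0.08206 × 658.15 / 3.38 = 881.2 L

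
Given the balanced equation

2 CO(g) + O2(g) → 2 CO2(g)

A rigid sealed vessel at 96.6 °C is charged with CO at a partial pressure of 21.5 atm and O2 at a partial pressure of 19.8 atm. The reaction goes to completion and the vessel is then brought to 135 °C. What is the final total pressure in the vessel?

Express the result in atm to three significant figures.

33.7 atm

At constant V, partial pressures at 96.6 °C are proportional to moles, so apply stoichiometry directly to pressures.
P(O2) required for 21.5 atm of CO = (1/2) × 21.5 = 10.75 atm; available 19.8 atm, so CO is limiting.
P(O2) remaining = 19.8 − (1/2) × 21.5 = 9.050 atm
P(gaseous products) = (2)/2 × 21.5 = 21.50 atm
P_total at 96.6 °C = 9.050 + 21.50 = 30.55 atm
Scaling to 135 °C: P = 30.55 × 408.15/369.75 = 33.72 atm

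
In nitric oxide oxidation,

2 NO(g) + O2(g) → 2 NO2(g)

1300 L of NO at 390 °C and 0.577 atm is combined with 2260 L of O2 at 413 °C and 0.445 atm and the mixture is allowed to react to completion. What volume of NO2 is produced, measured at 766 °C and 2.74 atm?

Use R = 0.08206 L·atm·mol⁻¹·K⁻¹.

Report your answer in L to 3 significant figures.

n(NO) = PV/RT = (0.577 × 1300) / (0.08206 × 663.15) = 13.78 mol
n(O2) = PV/RT = (0.445 × 2260) / (0.08206 × 686.15) = 17.86 mol
For 13.78 mol NO, stoichiometry requires (1/2) × 13.78 = 6.890 mol O2; 17.86 mol is available, so NO is limiting.
n(NO2) = (2/2) × 13.78 = 13.78 mol
V(NO2) = nRT/P = 13.78 × 0.08206 × 1039.15 / 2.74 = 428.9 L

429 L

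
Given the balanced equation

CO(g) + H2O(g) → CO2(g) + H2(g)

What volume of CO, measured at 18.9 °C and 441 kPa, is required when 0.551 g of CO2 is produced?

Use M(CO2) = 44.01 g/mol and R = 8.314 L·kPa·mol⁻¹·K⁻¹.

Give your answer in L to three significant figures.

0.0689 L

n(CO2) = 0.5510 / 44.01 = 0.01252 mol
n(CO) = (1/1) × 0.01252 = 0.01252 mol
V = nRT/P = 0.01252 × 8.314 × 292.05 / 441 = 0.06893 L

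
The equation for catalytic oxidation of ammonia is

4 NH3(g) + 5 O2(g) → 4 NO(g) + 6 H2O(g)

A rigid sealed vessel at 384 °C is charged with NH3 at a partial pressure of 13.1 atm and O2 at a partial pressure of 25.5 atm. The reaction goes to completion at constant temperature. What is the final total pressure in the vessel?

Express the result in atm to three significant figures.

41.9 atm

Because the vessel is rigid and T is held at 384 °C, work the stoichiometry in partial pressures (P_i = n_iRT/V).
P(O2) required for 13.1 atm of NH3 = (5/4) × 13.1 = 16.38 atm; available 25.5 atm, so NH3 is limiting.
P(O2) remaining = 25.5 − (5/4) × 13.1 = 9.125 atm
P(gaseous products) = (4+6)/4 × 13.1 = 32.75 atm
P_total at 384 °C = 9.125 + 32.75 = 41.88 atm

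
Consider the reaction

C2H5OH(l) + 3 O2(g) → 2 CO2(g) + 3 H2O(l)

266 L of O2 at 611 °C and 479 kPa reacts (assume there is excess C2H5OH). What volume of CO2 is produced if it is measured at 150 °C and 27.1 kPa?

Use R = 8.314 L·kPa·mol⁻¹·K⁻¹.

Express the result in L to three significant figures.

n(O2) = PV/RT = (479 × 266) / (8.314 × 884.15) = 17.33 mol
n(CO2) = (2/3) × 17.33 = 11.55 mol
V = nRT/P = 11.55 × 8.314 × 423.15 / 27.1 = 1499 L

1500 L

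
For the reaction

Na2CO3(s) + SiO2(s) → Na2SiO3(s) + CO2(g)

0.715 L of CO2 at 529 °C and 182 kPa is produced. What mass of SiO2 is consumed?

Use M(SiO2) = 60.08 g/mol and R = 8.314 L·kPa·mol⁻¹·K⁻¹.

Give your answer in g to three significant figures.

n(CO2) = PV/RT = (182 × 0.715) / (8.314 × 802.15) = 0.01951 mol
n(SiO2) = (1/1) × 0.01951 = 0.01951 mol
m(SiO2) = 0.01951 × 60.08 = 1.172 g

1.17 g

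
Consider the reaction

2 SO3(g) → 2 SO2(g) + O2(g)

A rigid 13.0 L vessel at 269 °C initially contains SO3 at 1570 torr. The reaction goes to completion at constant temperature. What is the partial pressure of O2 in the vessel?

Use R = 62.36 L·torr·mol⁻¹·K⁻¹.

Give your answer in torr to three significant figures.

n(SO3)₀ = PV/RT = (1570 × 13.0) / (62.36 × 542.15) = 0.6037 mol
n(O2) = (1/2) × 0.6037 = 0.3019 mol
P(O2) = nRT/V = 0.3019 × 62.36 × 542.15 / 13.0 = 785.1 torr

785 torr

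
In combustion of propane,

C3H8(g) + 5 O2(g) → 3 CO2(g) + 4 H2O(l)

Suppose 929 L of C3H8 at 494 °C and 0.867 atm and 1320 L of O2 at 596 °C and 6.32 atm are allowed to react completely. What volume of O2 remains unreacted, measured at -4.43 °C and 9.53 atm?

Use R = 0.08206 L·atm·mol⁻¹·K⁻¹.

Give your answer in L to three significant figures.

123 L

n(C3H8) = PV/RT = (0.867 × 929) / (0.08206 × 767.15) = 12.79 mol
n(O2) = PV/RT = (6.32 × 1320) / (0.08206 × 869.15) = 117.0 mol
For 12.79 mol C3H8, stoichiometry requires (5/1) × 12.79 = 63.95 mol O2; 117.0 mol is available, so C3H8 is limiting.
n(O2) consumed = (5/1) × 12.79 = 63.95 mol; remaining = 117.0 − 63.95 = 53.05 mol
V(O2) = nRT/P = 53.05 × 0.08206 × 268.72 / 9.53 = 122.8 L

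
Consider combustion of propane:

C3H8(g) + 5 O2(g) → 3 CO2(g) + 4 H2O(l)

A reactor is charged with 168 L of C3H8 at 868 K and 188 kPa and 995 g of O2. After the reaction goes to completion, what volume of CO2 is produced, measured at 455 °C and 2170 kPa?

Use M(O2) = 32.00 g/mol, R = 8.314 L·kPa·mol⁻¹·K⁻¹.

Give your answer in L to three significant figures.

n(C3H8) = PV/RT = (188 × 168) / (8.314 × 868) = 4.377 mol
n(O2) = 995 / 32.00 = 31.09 mol
For 4.377 mol C3H8, stoichiometry requires (5/1) × 4.377 = 21.88 mol O2; 31.09 mol is available, so C3H8 is limiting.
n(CO2) = (3/1) × 4.377 = 13.13 mol
V(CO2) = nRT/P = 13.13 × 8.314 × 728.15 / 2170 = 36.63 L

36.6 L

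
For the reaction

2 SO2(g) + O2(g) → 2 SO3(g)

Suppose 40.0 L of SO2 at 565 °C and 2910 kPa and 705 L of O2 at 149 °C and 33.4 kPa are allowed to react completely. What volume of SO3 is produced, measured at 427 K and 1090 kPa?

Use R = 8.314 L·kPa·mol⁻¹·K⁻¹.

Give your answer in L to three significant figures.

43.7 L

n(SO2) = PV/RT = (2910 × 40.0) / (8.314 × 838.15) = 16.70 mol
n(O2) = PV/RT = (33.4 × 705) / (8.314 × 422.15) = 6.709 mol
For 16.70 mol SO2, stoichiometry requires (1/2) × 16.70 = 8.350 mol O2; 6.709 mol is available, so O2 is limiting.
n(SO3) = (2/1) × 6.709 = 13.42 mol
V(SO3) = nRT/P = 13.42 × 8.314 × 427 / 1090 = 43.71 L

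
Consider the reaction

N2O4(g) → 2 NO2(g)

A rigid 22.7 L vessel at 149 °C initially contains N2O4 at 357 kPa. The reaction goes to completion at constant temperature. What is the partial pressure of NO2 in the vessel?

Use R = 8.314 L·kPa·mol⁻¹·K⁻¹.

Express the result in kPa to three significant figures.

n(N2O4)₀ = PV/RT = (357 × 22.7) / (8.314 × 422.15) = 2.309 mol
n(NO2) = (2/1) × 2.309 = 4.618 mol
P(NO2) = nRT/V = 4.618 × 8.314 × 422.15 / 22.7 = 714.0 kPa

714 kPa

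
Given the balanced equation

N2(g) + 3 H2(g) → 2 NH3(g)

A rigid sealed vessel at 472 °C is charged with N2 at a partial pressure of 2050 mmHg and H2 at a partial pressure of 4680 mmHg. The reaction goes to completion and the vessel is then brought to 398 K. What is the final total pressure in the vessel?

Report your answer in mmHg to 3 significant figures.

1930 mmHg

With V and T fixed, P_i ∝ n_i, so the mole ratios apply directly to partial pressures at 472 °C.
P(H2) required for 2050 mmHg of N2 = (3/1) × 2050 = 6150 mmHg; available 4680 mmHg, so H2 is limiting.
P(N2) remaining = 2050 − (1/3) × 4680 = 490.0 mmHg
P(gaseous products) = (2)/3 × 4680 = 3120 mmHg
P_total at 472 °C = 490.0 + 3120 = 3610 mmHg
Scaling to 398 K: P = 3610 × 398/745.15 = 1928 mmHg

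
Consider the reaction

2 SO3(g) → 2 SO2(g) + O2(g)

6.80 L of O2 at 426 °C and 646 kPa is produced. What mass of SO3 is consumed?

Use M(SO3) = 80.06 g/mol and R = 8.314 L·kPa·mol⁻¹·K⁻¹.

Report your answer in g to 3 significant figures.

121 g

n(O2) = PV/RT = (646 × 6.80) / (8.314 × 699.15) = 0.7557 mol
n(SO3) = (2/1) × 0.7557 = 1.511 mol
m(SO3) = 1.511 × 80.06 = 121.0 g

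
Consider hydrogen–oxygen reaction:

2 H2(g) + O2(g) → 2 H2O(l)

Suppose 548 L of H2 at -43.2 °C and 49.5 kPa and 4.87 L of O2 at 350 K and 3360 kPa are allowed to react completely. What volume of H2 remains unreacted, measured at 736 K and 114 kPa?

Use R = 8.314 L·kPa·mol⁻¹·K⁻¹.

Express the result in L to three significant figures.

n(H2) = PV/RT = (49.5 × 548) / (8.314 × 229.95) = 14.19 mol
n(O2) = PV/RT = (3360 × 4.87) / (8.314 × 350) = 5.623 mol
For 14.19 mol H2, stoichiometry requires (1/2) × 14.19 = 7.095 mol O2; 5.623 mol is available, so O2 is limiting.
n(H2) consumed = (2/1) × 5.623 = 11.25 mol; remaining = 14.19 − 11.25 = 2.940 mol
V(H2) = nRT/P = 2.940 × 8.314 × 736 / 114 = 157.8 L

158 L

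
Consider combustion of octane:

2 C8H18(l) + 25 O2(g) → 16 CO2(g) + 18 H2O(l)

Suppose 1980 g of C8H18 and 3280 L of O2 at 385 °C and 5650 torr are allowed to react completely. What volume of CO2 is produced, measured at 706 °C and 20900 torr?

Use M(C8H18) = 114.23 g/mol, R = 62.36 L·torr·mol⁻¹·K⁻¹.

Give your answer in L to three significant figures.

405 L

n(C8H18) = 1980 / 114.23 = 17.33 mol
n(O2) = PV/RT = (5650 × 3280) / (62.36 × 658.15) = 451.5 mol
For 17.33 mol C8H18, stoichiometry requires (25/2) × 17.33 = 216.6 mol O2; 451.5 mol is available, so C8H18 is limiting.
n(CO2) = (16/2) × 17.33 = 138.6 mol
V(CO2) = nRT/P = 138.6 × 62.36 × 979.15 / 20900 = 404.9 L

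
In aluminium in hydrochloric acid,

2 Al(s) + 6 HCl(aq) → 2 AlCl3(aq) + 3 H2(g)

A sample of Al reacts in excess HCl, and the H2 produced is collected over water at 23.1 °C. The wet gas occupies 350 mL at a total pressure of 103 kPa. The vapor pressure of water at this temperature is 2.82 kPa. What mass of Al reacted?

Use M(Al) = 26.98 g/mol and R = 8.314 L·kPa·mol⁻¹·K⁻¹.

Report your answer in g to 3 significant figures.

P(H2) = 103 − 2.82 = 100.2 kPa
n(H2) = PV/RT = (100.2 × 0.3500) / (8.314 × 296.25) = 0.01424 mol
n(Al) = (2/3) × 0.01424 = 0.009493 mol
m(Al) = 0.009493 × 26.98 = 0.2561 g

0.256 g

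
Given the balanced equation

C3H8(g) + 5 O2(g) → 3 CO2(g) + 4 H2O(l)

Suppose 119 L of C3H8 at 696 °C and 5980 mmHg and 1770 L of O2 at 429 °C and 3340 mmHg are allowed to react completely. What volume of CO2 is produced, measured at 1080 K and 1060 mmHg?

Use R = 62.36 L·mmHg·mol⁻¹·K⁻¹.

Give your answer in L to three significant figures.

2240 L

n(C3H8) = PV/RT = (5980 × 119) / (62.36 × 969.15) = 11.77 mol
n(O2) = PV/RT = (3340 × 1770) / (62.36 × 702.15) = 135.0 mol
For 11.77 mol C3H8, stoichiometry requires (5/1) × 11.77 = 58.85 mol O2; 135.0 mol is available, so C3H8 is limiting.
n(CO2) = (3/1) × 11.77 = 35.31 mol
V(CO2) = nRT/P = 35.31 × 62.36 × 1080 / 1060 = 2243 L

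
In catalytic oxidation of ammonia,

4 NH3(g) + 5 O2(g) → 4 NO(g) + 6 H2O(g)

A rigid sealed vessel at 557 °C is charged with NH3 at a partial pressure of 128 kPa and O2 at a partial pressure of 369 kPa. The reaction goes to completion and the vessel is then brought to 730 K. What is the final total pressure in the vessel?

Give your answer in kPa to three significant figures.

465 kPa

Because the vessel is rigid and T is held at 557 °C, work the stoichiometry in partial pressures (P_i = n_iRT/V).
P(O2) required for 128 kPa of NH3 = (5/4) × 128 = 160.0 kPa; available 369 kPa, so NH3 is limiting.
P(O2) remaining = 369 − (5/4) × 128 = 209.0 kPa
P(gaseous products) = (4+6)/4 × 128 = 320.0 kPa
P_total at 557 °C = 209.0 + 320.0 = 529.0 kPa
Scaling to 730 K: P = 529.0 × 730/830.15 = 465.2 kPa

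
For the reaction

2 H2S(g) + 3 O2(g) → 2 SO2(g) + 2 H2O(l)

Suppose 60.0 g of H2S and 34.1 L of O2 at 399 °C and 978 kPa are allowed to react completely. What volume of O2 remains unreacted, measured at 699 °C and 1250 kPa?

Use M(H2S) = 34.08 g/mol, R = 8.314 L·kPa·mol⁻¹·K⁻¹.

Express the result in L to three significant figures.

21.5 L

n(H2S) = 60.0 / 34.08 = 1.761 mol
n(O2) = PV/RT = (978 × 34.1) / (8.314 × 672.15) = 5.968 mol
For 1.761 mol H2S, stoichiometry requires (3/2) × 1.761 = 2.641 mol O2; 5.968 mol is available, so H2S is limiting.
n(O2) consumed = (3/2) × 1.761 = 2.641 mol; remaining = 5.968 − 2.641 = 3.327 mol
V(O2) = nRT/P = 3.327 × 8.314 × 972.15 / 1250 = 21.51 L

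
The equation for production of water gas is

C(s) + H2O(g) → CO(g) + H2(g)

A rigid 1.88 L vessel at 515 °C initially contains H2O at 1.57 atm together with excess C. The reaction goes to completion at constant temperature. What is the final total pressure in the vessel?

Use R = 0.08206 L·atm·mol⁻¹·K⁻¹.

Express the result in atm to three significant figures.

3.14 atm

Rigid vessel, constant T ⇒ P scales with total gas moles (1 → 2).
P_final = (2/1) × 1.57 = 3.140 atm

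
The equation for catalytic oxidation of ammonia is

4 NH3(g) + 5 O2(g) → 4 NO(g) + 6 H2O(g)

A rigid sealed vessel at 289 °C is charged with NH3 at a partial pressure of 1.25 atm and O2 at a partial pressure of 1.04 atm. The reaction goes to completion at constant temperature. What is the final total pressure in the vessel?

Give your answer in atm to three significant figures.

2.50 atm

With V and T fixed, P_i ∝ n_i, so the mole ratios apply directly to partial pressures at 289 °C.
P(O2) required for 1.25 atm of NH3 = (5/4) × 1.25 = 1.562 atm; available 1.04 atm, so O2 is limiting.
P(NH3) remaining = 1.25 − (4/5) × 1.04 = 0.4180 atm
P(gaseous products) = (4+6)/5 × 1.04 = 2.080 atm
P_total at 289 °C = 0.4180 + 2.080 = 2.498 atm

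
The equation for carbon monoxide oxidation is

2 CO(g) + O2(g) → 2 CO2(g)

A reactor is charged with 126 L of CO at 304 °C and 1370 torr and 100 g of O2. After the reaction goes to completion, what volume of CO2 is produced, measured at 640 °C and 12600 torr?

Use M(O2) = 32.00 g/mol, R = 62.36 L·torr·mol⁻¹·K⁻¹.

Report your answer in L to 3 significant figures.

n(CO) = PV/RT = (1370 × 126) / (62.36 × 577.15) = 4.796 mol
n(O2) = 100 / 32.00 = 3.125 mol
For 4.796 mol CO, stoichiometry requires (1/2) × 4.796 = 2.398 mol O2; 3.125 mol is available, so CO is limiting.
n(CO2) = (2/2) × 4.796 = 4.796 mol
V(CO2) = nRT/P = 4.796 × 62.36 × 913.15 / 12600 = 21.67 L

21.7 L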